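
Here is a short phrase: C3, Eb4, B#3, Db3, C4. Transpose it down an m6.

C3 becomes E2
Eb4 becomes G3
B#3 becomes D##3
Db3 becomes F2
C4 becomes E3

E2 G3 D##3 F2 E3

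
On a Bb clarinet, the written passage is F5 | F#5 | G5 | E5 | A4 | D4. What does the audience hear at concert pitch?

The Bb clarinet sounds a major second below written, so transpose each written note down a major second.
F5 -> Eb5
F#5 -> E5
G5 -> F5
E5 -> D5
A4 -> G4
D4 -> C4

Eb5 E5 F5 D5 G4 C4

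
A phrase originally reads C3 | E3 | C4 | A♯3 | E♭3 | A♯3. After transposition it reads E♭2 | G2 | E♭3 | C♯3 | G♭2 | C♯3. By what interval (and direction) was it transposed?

Take the first pair: C3 → Eb2. C to E spans 6 letter names, so the interval is some kind of sixth.
Eb2 to C3 is 9 semitones, which makes it a major sixth; the second version is lower, so the direction is down.
Checking another pair — A#3 → C#3 — gives the same interval.

down a major sixth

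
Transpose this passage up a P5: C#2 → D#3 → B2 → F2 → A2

G#2 A#3 F#3 C3 E3

C#2: a fifth up reaches G, and 7 semitones makes it G#2.
A perfect fifth up from D#3 gives A#3.
B2 up a perfect fifth is F#3.
A perfect fifth up from F2 gives C3.
A2 up a perfect fifth is E3.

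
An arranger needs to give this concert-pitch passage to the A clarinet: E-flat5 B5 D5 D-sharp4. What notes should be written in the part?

The A clarinet sounds a minor third below written, so the written part must be a minor third above concert — transpose each note up.
Eb5 becomes Gb5
B5 becomes D6
D5 becomes F5
D#4 becomes F#4

Gb5 D6 F5 F#4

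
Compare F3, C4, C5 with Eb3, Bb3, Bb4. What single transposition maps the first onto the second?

Take the first pair: F3 → Eb3. F to E spans 2 letter names, so the interval is some kind of second.
Eb3 to F3 is 2 semitones, which makes it a major second; the second version is lower, so the direction is down.
Checking another pair — C5 → Bb4 — gives the same interval.

down a major second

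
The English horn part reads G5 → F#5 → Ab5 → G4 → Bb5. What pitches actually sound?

C5 B4 Db5 C4 Eb5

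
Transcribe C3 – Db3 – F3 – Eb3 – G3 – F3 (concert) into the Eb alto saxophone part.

A3 Bb3 D4 C4 E4 D4

The Eb alto saxophone sounds a major sixth below written, so the written part must be a major sixth above concert — transpose each note up.
C3 gives A3
Db3 gives Bb3
F3 gives D4
Eb3 gives C4
G3 gives E4
F3 gives D4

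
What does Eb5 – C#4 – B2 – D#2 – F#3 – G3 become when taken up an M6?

Eb5 to C6
C#4 to A#4
B2 to G#3
D#2 to B#2
F#3 to D#4
G3 to E4

C6 A#4 G#3 B#2 D#4 E4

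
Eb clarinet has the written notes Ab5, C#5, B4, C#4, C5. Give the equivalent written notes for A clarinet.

Ebb6 G5 F5 G4 Gb5

First find concert pitch: the Eb clarinet sounds a minor third above written, so Ab5 C#5 B4 C#4 C5 sounds Cb6 E5 D5 E4 Eb5.
Then write for A clarinet: it sounds a minor third below written, so the part must be a minor third above concert.
Cb6 → Ebb6
E5 → G5
D5 → F5
E4 → G4
Eb5 → Gb5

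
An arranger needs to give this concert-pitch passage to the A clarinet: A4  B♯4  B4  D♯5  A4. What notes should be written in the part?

C5 D#5 D5 F#5 C5

The A clarinet sounds a minor third below written, so the written part must be a minor third above concert — transpose each note up.
A4 becomes C5
B#4 becomes D#5
B4 becomes D5
D#5 becomes F#5
A4 becomes C5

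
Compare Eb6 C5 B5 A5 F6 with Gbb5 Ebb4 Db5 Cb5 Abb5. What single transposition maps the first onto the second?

Take the first pair: Eb6 → Gbb5. E to G spans 6 letter names, so the interval is some kind of sixth.
Gbb5 to Eb6 is 10 semitones, which makes it an augmented sixth; the second version is lower, so the direction is down.
Checking another pair — F6 → Abb5 — gives the same interval.

down an augmented sixth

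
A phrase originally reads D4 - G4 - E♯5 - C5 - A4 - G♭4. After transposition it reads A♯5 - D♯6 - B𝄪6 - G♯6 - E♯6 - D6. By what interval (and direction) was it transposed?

up an augmented twelfth

From D4 to A#5 is 12 letter names — a twelfth of some quality.
D4 to A#5 is 20 semitones, which makes it an augmented twelfth; the second version is higher, so the direction is up.
Checking another pair — Gb4 → D6 — gives the same interval.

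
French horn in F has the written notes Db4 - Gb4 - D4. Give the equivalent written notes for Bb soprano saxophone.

First find concert pitch: the French horn in F sounds a perfect fifth below written, so Db4 Gb4 D4 sounds Gb3 Cb4 G3.
Then write for Bb soprano saxophone: it sounds a major second below written, so the part must be a major second above concert.
Gb3 → Ab3
Cb4 → Db4
G3 → A3

Ab3 Db4 A3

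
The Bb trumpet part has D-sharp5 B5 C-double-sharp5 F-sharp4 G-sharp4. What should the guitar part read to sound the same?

C#6 A6 B#5 E5 F#5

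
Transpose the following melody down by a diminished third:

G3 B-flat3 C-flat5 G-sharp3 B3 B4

E#3 G#3 A4 E##3 G##3 G##4

G3 becomes E#3
Bb3 becomes G#3
Cb5 becomes A4
G#3 becomes E##3
B3 becomes G##3
B4 becomes G##4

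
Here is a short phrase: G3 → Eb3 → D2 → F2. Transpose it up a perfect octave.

G3: an octave up reaches G, and 12 semitones makes it G4.
Eb3 up a perfect octave is Eb4.
D2: an octave up reaches D, and 12 semitones makes it D3.
F2 up a perfect octave is F3.

G4 Eb4 D3 F3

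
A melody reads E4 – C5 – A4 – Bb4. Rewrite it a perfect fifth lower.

A3 F4 D4 Eb4

E4 → A3
C5 → F4
A4 → D4
Bb4 → Eb4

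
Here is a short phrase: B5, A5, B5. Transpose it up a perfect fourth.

B5: a fourth up reaches E, and 5 semitones makes it E6.
A5 up a perfect fourth is D6.
B5: a fourth up reaches E, and 5 semitones makes it E6.

E6 D6 E6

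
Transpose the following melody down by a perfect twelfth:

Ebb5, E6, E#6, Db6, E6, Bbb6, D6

Ebb5 down a perfect twelfth is Abb3.
E6 down a perfect twelfth is A4.
A perfect twelfth down from E#6 gives A#4.
A perfect twelfth down from Db6 gives Gb4.
E6: a twelfth down reaches A, and 19 semitones makes it A4.
Bbb6 down a perfect twelfth is Ebb5.
A perfect twelfth down from D6 gives G4.

Abb3 A4 A#4 Gb4 A4 Ebb5 G4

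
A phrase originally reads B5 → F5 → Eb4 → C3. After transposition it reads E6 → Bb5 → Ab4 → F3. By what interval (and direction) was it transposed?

up a perfect fourth

From B5 to E6 is 4 letter names — a fourth of some quality.
B5 to E6 is 5 semitones, which makes it a perfect fourth; the second version is higher, so the direction is up.
Checking another pair — C3 → F3 — gives the same interval.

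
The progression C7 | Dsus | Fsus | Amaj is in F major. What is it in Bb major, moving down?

F7 Gsus Bbsus Dmaj

F major down to Bb major is a perfect fifth; each chord root moves by that interval while the quality stays the same.
C7: root C down a perfect fifth → F, giving F7.
Dsus: root D down a perfect fifth → G, giving Gsus.
Fsus: root F down a perfect fifth → Bb, giving Bbsus.
Amaj: root A down a perfect fifth → D, giving Dmaj.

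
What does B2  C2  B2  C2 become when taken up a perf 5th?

F#3 G2 F#3 G2

B2: a fifth up reaches F, and 7 semitones makes it F#3.
C2: a fifth up reaches G, and 7 semitones makes it G2.
A perfect fifth up from B2 gives F#3.
C2: a fifth up reaches G, and 7 semitones makes it G2.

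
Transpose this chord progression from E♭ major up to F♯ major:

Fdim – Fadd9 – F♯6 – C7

E♭ major up to F♯ major is an augmented second; each chord root moves by that interval while the quality stays the same.
Fdim: root F up an augmented second → G#, giving G#dim.
Fadd9: root F up an augmented second → G#, giving G#add9.
F♯6: root F♯ up an augmented second → G##, giving G##6.
C7: root C up an augmented second → D#, giving D#7.

G#dim G#add9 G##6 D#7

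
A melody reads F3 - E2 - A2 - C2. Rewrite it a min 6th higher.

Db4 C3 F3 Ab2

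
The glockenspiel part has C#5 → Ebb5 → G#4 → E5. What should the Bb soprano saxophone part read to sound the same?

First find concert pitch: the glockenspiel sounds a perfect fifteenth above written, so C#5 Ebb5 G#4 E5 sounds C#7 Ebb7 G#6 E7.
Then write for Bb soprano saxophone: it sounds a major second below written, so the part must be a major second above concert.
C#7 → D#7
Ebb7 → Fb7
G#6 → A#6
E7 → F#7

D#7 Fb7 A#6 F#7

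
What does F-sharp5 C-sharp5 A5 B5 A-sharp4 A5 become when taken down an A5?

Bb4 F4 Db5 Eb5 D4 Db5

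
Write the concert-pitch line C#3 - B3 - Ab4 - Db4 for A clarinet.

Written C4 sounds as A3 on the A clarinet, so concert pitches are written a minor third up.
C#3 → E3
B3 → D4
Ab4 → Cb5
Db4 → Fb4

E3 D4 Cb5 Fb4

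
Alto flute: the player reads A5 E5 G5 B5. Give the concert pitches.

E5 B4 D5 F#5

The alto flute sounds a perfect fourth below written, so transpose each written note down a perfect fourth.
A5 to E5
E5 to B4
G5 to D5
B5 to F#5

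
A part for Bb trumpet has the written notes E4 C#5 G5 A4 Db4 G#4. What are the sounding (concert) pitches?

D4 B4 F5 G4 Cb4 F#4

Written C4 on the Bb trumpet sounds as Bb3, a major second lower; apply that shift to every note.
E4 -> D4
C#5 -> B4
G5 -> F5
A4 -> G4
Db4 -> Cb4
G#4 -> F#4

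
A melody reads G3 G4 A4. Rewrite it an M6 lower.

Bb2 Bb3 C4

G3 becomes Bb2
G4 becomes Bb3
A4 becomes C4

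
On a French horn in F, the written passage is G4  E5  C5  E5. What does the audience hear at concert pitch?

C4 A4 F4 A4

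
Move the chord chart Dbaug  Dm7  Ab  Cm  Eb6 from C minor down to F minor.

C minor down to F minor is a perfect fifth; each chord root moves by that interval while the quality stays the same.
Dbaug: root Db down a perfect fifth → Gb, giving Gbaug.
Dm7: root D down a perfect fifth → G, giving Gm7.
Ab: root Ab down a perfect fifth → Db, giving Db.
Cm: root C down a perfect fifth → F, giving Fm.
Eb6: root Eb down a perfect fifth → Ab, giving Ab6.

Gbaug Gm7 Db Fm Ab6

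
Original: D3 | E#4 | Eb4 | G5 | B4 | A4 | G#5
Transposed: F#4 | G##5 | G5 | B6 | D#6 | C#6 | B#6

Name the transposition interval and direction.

From D3 to F#4 is 10 letter names — a tenth of some quality.
D3 to F#4 is 16 semitones, which makes it a major tenth; the second version is higher, so the direction is up.
Checking another pair — G#5 → B#6 — gives the same interval.

up a major tenth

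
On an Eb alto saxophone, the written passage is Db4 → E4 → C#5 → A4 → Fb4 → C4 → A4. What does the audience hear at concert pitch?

The Eb alto saxophone sounds a major sixth below written, so transpose each written note down a major sixth.
Db4 gives Fb3
E4 gives G3
C#5 gives E4
A4 gives C4
Fb4 gives Abb3
C4 gives Eb3
A4 gives C4

Fb3 G3 E4 C4 Abb3 Eb3 C4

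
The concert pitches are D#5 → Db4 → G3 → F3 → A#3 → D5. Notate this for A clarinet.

F#5 Fb4 Bb3 Ab3 C#4 F5

Written C4 sounds as A3 on the A clarinet, so concert pitches are written a minor third up.
D#5 -> F#5
Db4 -> Fb4
G3 -> Bb3
F3 -> Ab3
A#3 -> C#4
D5 -> F5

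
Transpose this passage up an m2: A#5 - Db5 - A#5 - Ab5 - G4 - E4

B5 Ebb5 B5 Bbb5 Ab4 F4

A#5 up a minor second is B5.
A minor second up from Db5 gives Ebb5.
A#5: a second up reaches B, and 1 semitone makes it B5.
Ab5: a second up reaches B, and 1 semitone makes it Bbb5.
A minor second up from G4 gives Ab4.
E4 up a minor second is F4.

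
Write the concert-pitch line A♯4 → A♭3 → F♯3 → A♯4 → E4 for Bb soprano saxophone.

B#4 Bb3 G#3 B#4 F#4

The Bb soprano saxophone sounds a major second below written, so the written part must be a major second above concert — transpose each note up.
A#4 gives B#4
Ab3 gives Bb3
F#3 gives G#3
A#4 gives B#4
E4 gives F#4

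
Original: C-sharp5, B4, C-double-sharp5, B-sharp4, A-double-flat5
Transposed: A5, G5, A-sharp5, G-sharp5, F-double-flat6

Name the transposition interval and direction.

From C#5 to A5 is 6 letter names — a sixth of some quality.
C#5 to A5 is 8 semitones, which makes it a minor sixth; the second version is higher, so the direction is up.
Checking another pair — Abb5 → Fbb6 — gives the same interval.

up a minor sixth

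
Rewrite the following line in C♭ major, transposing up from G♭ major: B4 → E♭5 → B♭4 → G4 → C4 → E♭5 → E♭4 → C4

E5 Ab5 Eb5 C5 F4 Ab5 Ab4 F4

G♭ major to C♭ major up is a perfect fourth, so every note moves up by that interval.
B4 gives E5
Eb5 gives Ab5
Bb4 gives Eb5
G4 gives C5
C4 gives F4
Eb5 gives Ab5
Eb4 gives Ab4
C4 gives F4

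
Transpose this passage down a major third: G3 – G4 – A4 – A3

Eb3 Eb4 F4 F3

G3 down a major third is Eb3.
G4: a third down reaches E, and 4 semitones makes it Eb4.
A major third down from A4 gives F4.
A major third down from A3 gives F3.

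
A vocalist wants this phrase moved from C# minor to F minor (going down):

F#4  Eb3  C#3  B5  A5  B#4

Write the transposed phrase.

From C# down to F is an augmented fifth; apply that to each pitch.
F#4 becomes Bb3
Eb3 becomes Abb2
C#3 becomes F2
B5 becomes Eb5
A5 becomes Db5
B#4 becomes E4

Bb3 Abb2 F2 Eb5 Db5 E4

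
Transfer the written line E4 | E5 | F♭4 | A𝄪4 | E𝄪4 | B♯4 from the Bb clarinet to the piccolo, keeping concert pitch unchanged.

First find concert pitch: the Bb clarinet sounds a major second below written, so E4 E5 F♭4 A𝄪4 E𝄪4 B♯4 sounds D4 D5 Ebb4 G##4 D##4 A#4.
Then write for piccolo: it sounds a perfect octave above written, so the part must be a perfect octave below concert.
D4 → D3
D5 → D4
Ebb4 → Ebb3
G##4 → G##3
D##4 → D##3
A#4 → A#3

D3 D4 Ebb3 G##3 D##3 A#3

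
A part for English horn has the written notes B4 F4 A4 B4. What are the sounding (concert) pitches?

E4 Bb3 D4 E4

The English horn sounds a perfect fifth below written, so transpose each written note down a perfect fifth.
B4 -> E4
F4 -> Bb3
A4 -> D4
B4 -> E4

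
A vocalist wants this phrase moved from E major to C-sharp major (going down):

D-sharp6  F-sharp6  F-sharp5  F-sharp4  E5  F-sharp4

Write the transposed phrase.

B#5 D#6 D#5 D#4 C#5 D#4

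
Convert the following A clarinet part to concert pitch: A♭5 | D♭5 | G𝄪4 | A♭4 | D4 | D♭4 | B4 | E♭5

The A clarinet sounds a minor third below written, so transpose each written note down a minor third.
Ab5 -> F5
Db5 -> Bb4
G##4 -> E##4
Ab4 -> F4
D4 -> B3
Db4 -> Bb3
B4 -> G#4
Eb5 -> C5

F5 Bb4 E##4 F4 B3 Bb3 G#4 C5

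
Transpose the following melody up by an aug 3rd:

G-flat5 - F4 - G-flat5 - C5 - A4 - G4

B5 A#4 B5 E#5 C##5 B#4

An augmented third up from Gb5 gives B5.
F4: a third up reaches A, and 5 semitones makes it A#4.
Gb5 up an augmented third is B5.
C5: a third up reaches E, and 5 semitones makes it E#5.
A4: a third up reaches C, and 5 semitones makes it C##5.
G4 up an augmented third is B#4.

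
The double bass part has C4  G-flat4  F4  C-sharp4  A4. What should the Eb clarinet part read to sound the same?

First find concert pitch: the double bass sounds a perfect octave below written, so C4 G-flat4 F4 C-sharp4 A4 sounds C3 Gb3 F3 C#3 A3.
Then write for Eb clarinet: it sounds a minor third above written, so the part must be a minor third below concert.
C3 → A2
Gb3 → Eb3
F3 → D3
C#3 → A#2
A3 → F#3

A2 Eb3 D3 A#2 F#3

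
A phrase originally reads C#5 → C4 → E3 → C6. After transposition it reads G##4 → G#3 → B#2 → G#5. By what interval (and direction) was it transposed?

down a diminished fourth

From C#5 to G##4 is 4 letter names — a fourth of some quality.
G##4 to C#5 is 4 semitones, which makes it a diminished fourth; the second version is lower, so the direction is down.
Checking another pair — C6 → G#5 — gives the same interval.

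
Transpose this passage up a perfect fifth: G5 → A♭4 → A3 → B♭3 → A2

G5 becomes D6
Ab4 becomes Eb5
A3 becomes E4
Bb3 becomes F4
A2 becomes E3

D6 Eb5 E4 F4 E3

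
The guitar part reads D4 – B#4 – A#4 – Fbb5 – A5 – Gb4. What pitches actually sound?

Written C4 on the guitar sounds as C3, a perfect octave lower; apply that shift to every note.
D4 to D3
B#4 to B#3
A#4 to A#3
Fbb5 to Fbb4
A5 to A4
Gb4 to Gb3

D3 B#3 A#3 Fbb4 A4 Gb3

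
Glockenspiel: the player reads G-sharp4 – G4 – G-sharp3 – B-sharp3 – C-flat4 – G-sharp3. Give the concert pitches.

G#6 G6 G#5 B#5 Cb6 G#5

The glockenspiel sounds a perfect fifteenth above written, so transpose each written note up a perfect fifteenth.
G#4 to G#6
G4 to G6
G#3 to G#5
B#3 to B#5
Cb4 to Cb6
G#3 to G#5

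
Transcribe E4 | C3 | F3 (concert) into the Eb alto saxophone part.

The Eb alto saxophone sounds a major sixth below written, so the written part must be a major sixth above concert — transpose each note up.
E4 → C#5
C3 → A3
F3 → D4

C#5 A3 D4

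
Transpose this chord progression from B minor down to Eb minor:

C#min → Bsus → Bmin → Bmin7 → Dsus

Fmin Ebsus Ebmin Ebmin7 Gbsus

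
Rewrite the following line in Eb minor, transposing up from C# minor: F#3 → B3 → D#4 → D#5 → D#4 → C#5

Ab3 Db4 F4 F5 F4 Eb5

From C# up to Eb is a diminished third; apply that to each pitch.
F#3 to Ab3
B3 to Db4
D#4 to F4
D#5 to F5
D#4 to F4
C#5 to Eb5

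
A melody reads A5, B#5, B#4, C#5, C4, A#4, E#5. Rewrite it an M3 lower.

F5 G#5 G#4 A4 Ab3 F#4 C#5

A5 becomes F5
B#5 becomes G#5
B#4 becomes G#4
C#5 becomes A4
C4 becomes Ab3
A#4 becomes F#4
E#5 becomes C#5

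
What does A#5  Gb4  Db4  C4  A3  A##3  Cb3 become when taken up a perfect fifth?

E#6 Db5 Ab4 G4 E4 E##4 Gb3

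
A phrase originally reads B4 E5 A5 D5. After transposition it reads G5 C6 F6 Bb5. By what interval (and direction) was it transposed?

up a minor sixth

Take the first pair: B4 → G5. B to G spans 6 letter names, so the interval is some kind of sixth.
B4 to G5 is 8 semitones, which makes it a minor sixth; the second version is higher, so the direction is up.
Checking another pair — D5 → Bb5 — gives the same interval.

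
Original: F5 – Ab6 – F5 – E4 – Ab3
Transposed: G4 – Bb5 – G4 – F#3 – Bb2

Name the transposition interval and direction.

From F5 to G4 is 7 letter names — a seventh of some quality.
G4 to F5 is 10 semitones, which makes it a minor seventh; the second version is lower, so the direction is down.
Checking another pair — Ab3 → Bb2 — gives the same interval.

down a minor seventh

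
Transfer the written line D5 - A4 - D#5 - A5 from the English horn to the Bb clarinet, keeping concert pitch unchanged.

First find concert pitch: the English horn sounds a perfect fifth below written, so D5 A4 D#5 A5 sounds G4 D4 G#4 D5.
Then write for Bb clarinet: it sounds a major second below written, so the part must be a major second above concert.
G4 → A4
D4 → E4
G#4 → A#4
D5 → E5

A4 E4 A#4 E5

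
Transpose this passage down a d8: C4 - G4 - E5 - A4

C#3 G#3 E#4 A#3

C4 -> C#3
G4 -> G#3
E5 -> E#4
A4 -> A#3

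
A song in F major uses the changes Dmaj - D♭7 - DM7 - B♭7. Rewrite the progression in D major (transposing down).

Bmaj Bb7 BM7 G7

F major down to D major is a minor third; each chord root moves by that interval while the quality stays the same.
Dmaj: root D down a minor third → B, giving Bmaj.
D♭7: root D♭ down a minor third → Bb, giving Bb7.
DM7: root D down a minor third → B, giving BM7.
B♭7: root B♭ down a minor third → G, giving G7.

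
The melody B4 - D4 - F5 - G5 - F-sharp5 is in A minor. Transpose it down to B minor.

From A down to B is a minor seventh; apply that to each pitch.
B4 -> C#4
D4 -> E3
F5 -> G4
G5 -> A4
F#5 -> G#4

C#4 E3 G4 A4 G#4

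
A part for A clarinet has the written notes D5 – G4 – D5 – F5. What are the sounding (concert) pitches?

Written C4 on the A clarinet sounds as A3, a minor third lower; apply that shift to every note.
D5 → B4
G4 → E4
D5 → B4
F5 → D5

B4 E4 B4 D5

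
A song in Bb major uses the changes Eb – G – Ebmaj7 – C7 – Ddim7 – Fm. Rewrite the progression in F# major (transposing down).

B D# Bmaj7 G#7 A#dim7 C#m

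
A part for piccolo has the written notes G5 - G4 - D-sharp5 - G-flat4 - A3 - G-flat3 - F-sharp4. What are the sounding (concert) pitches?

The piccolo sounds a perfect octave above written, so transpose each written note up a perfect octave.
G5 → G6
G4 → G5
D#5 → D#6
Gb4 → Gb5
A3 → A4
Gb3 → Gb4
F#4 → F#5

G6 G5 D#6 Gb5 A4 Gb4 F#5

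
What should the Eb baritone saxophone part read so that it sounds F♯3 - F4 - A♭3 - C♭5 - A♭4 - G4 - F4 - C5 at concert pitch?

D#5 D6 F5 Ab6 F6 E6 D6 A6

The Eb baritone saxophone sounds a major thirteenth below written, so the written part must be a major thirteenth above concert — transpose each note up.
F#3 -> D#5
F4 -> D6
Ab3 -> F5
Cb5 -> Ab6
Ab4 -> F6
G4 -> E6
F4 -> D6
C5 -> A6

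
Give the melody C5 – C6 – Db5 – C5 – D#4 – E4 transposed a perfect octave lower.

C4 C5 Db4 C4 D#3 E3

C5: an octave down reaches C, and 12 semitones makes it C4.
C6 down a perfect octave is C5.
Db5: an octave down reaches D, and 12 semitones makes it Db4.
C5: an octave down reaches C, and 12 semitones makes it C4.
D#4 down a perfect octave is D#3.
E4: an octave down reaches E, and 12 semitones makes it E3.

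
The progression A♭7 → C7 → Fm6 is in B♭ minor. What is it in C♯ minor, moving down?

B7 D#7 G#m6

B♭ minor down to C♯ minor is a diminished seventh; each chord root moves by that interval while the quality stays the same.
A♭7: root A♭ down a diminished seventh → B, giving B7.
C7: root C down a diminished seventh → D#, giving D#7.
Fm6: root F down a diminished seventh → G#, giving G#m6.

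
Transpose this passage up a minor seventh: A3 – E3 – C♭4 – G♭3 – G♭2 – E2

G4 D4 Bbb4 Fb4 Fb3 D3

A3 becomes G4
E3 becomes D4
Cb4 becomes Bbb4
Gb3 becomes Fb4
Gb2 becomes Fb3
E2 becomes D3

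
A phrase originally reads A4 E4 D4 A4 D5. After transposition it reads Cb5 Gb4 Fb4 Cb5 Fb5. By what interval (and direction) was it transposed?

up a diminished third

From A4 to Cb5 is 3 letter names — a third of some quality.
A4 to Cb5 is 2 semitones, which makes it a diminished third; the second version is higher, so the direction is up.
Checking another pair — D5 → Fb5 — gives the same interval.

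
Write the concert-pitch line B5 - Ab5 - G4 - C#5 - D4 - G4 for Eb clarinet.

The Eb clarinet sounds a minor third above written, so the written part must be a minor third below concert — transpose each note down.
B5 gives G#5
Ab5 gives F5
G4 gives E4
C#5 gives A#4
D4 gives B3
G4 gives E4

G#5 F5 E4 A#4 B3 E4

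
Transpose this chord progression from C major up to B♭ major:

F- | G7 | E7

Eb- F7 D7

C major up to B♭ major is a minor seventh; each chord root moves by that interval while the quality stays the same.
F-: root F up a minor seventh → Eb, giving Eb-.
G7: root G up a minor seventh → F, giving F7.
E7: root E up a minor seventh → D, giving D7.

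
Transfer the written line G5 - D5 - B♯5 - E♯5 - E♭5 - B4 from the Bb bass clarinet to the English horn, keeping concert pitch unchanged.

First find concert pitch: the Bb bass clarinet sounds a major ninth below written, so G5 D5 B♯5 E♯5 E♭5 B4 sounds F4 C4 A#4 D#4 Db4 A3.
Then write for English horn: it sounds a perfect fifth below written, so the part must be a perfect fifth above concert.
F4 → C5
C4 → G4
A#4 → E#5
D#4 → A#4
Db4 → Ab4
A3 → E4

C5 G4 E#5 A#4 Ab4 E4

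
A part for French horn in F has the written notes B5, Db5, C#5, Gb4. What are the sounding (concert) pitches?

E5 Gb4 F#4 Cb4

The French horn in F sounds a perfect fifth below written, so transpose each written note down a perfect fifth.
B5 becomes E5
Db5 becomes Gb4
C#5 becomes F#4
Gb4 becomes Cb4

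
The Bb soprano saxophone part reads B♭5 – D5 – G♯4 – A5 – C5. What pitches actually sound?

Written C4 on the Bb soprano saxophone sounds as Bb3, a major second lower; apply that shift to every note.
Bb5 -> Ab5
D5 -> C5
G#4 -> F#4
A5 -> G5
C5 -> Bb4

Ab5 C5 F#4 G5 Bb4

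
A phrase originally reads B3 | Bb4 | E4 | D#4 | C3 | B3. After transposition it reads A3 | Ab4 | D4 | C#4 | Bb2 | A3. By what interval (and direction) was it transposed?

Take the first pair: B3 → A3. B to A spans 2 letter names, so the interval is some kind of second.
A3 to B3 is 2 semitones, which makes it a major second; the second version is lower, so the direction is down.
Checking another pair — B3 → A3 — gives the same interval.

down a major second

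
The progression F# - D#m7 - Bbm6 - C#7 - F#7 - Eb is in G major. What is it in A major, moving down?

G major down to A major is a minor seventh; each chord root moves by that interval while the quality stays the same.
F#: root F# down a minor seventh → G#, giving G#.
D#m7: root D# down a minor seventh → E#, giving E#m7.
Bbm6: root Bb down a minor seventh → C, giving Cm6.
C#7: root C# down a minor seventh → D#, giving D#7.
F#7: root F# down a minor seventh → G#, giving G#7.
Eb: root Eb down a minor seventh → F, giving F.

G# E#m7 Cm6 D#7 G#7 F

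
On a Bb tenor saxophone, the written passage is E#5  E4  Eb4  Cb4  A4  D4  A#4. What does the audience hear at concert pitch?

Written C4 on the Bb tenor saxophone sounds as Bb2, a major ninth lower; apply that shift to every note.
E#5 → D#4
E4 → D3
Eb4 → Db3
Cb4 → Bbb2
A4 → G3
D4 → C3
A#4 → G#3

D#4 D3 Db3 Bbb2 G3 C3 G#3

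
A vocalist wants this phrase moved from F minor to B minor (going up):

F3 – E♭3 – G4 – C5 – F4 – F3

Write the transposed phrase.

F minor to B minor up is an augmented fourth, so every note moves up by that interval.
F3 to B3
Eb3 to A3
G4 to C#5
C5 to F#5
F4 to B4
F3 to B3

B3 A3 C#5 F#5 B4 B3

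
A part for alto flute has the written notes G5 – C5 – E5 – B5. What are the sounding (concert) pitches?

D5 G4 B4 F#5

The alto flute sounds a perfect fourth below written, so transpose each written note down a perfect fourth.
G5 becomes D5
C5 becomes G4
E5 becomes B4
B5 becomes F#5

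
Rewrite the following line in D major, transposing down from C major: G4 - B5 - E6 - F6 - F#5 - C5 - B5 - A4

A3 C#5 F#5 G5 G#4 D4 C#5 B3

C major to D major down is a minor seventh, so every note moves down by that interval.
G4 -> A3
B5 -> C#5
E6 -> F#5
F6 -> G5
F#5 -> G#4
C5 -> D4
B5 -> C#5
A4 -> B3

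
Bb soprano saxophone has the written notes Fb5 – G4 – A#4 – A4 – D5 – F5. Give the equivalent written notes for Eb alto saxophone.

First find concert pitch: the Bb soprano saxophone sounds a major second below written, so Fb5 G4 A#4 A4 D5 F5 sounds Ebb5 F4 G#4 G4 C5 Eb5.
Then write for Eb alto saxophone: it sounds a major sixth below written, so the part must be a major sixth above concert.
Ebb5 → Cb6
F4 → D5
G#4 → E#5
G4 → E5
C5 → A5
Eb5 → C6

Cb6 D5 E#5 E5 A5 C6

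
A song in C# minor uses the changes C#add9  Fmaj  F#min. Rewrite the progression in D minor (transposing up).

Dadd9 Gbmaj Gmin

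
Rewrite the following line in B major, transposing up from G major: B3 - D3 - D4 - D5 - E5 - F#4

D#4 F#3 F#4 F#5 G#5 A#4

From G up to B is a major third; apply that to each pitch.
B3 to D#4
D3 to F#3
D4 to F#4
D5 to F#5
E5 to G#5
F#4 to A#4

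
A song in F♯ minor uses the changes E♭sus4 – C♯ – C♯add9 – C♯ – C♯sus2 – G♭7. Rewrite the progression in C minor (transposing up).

F♯ minor up to C minor is a diminished fifth; each chord root moves by that interval while the quality stays the same.
E♭sus4: root E♭ up a diminished fifth → Bbb, giving Bbbsus4.
C♯: root C♯ up a diminished fifth → G, giving G.
C♯add9: root C♯ up a diminished fifth → G, giving Gadd9.
C♯: root C♯ up a diminished fifth → G, giving G.
C♯sus2: root C♯ up a diminished fifth → G, giving Gsus2.
G♭7: root G♭ up a diminished fifth → Dbb, giving Dbb7.

Bbbsus4 G Gadd9 G Gsus2 Dbb7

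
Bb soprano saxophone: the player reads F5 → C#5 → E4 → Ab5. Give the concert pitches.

The Bb soprano saxophone sounds a major second below written, so transpose each written note down a major second.
F5 to Eb5
C#5 to B4
E4 to D4
Ab5 to Gb5

Eb5 B4 D4 Gb5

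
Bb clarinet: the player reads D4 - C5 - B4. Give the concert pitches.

C4 Bb4 A4

The Bb clarinet sounds a major second below written, so transpose each written note down a major second.
D4 → C4
C5 → Bb4
B4 → A4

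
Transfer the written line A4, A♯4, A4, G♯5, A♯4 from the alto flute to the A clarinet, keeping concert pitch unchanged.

G4 G#4 G4 F#5 G#4

First find concert pitch: the alto flute sounds a perfect fourth below written, so A4 A♯4 A4 G♯5 A♯4 sounds E4 E#4 E4 D#5 E#4.
Then write for A clarinet: it sounds a minor third below written, so the part must be a minor third above concert.
E4 → G4
E#4 → G#4
E4 → G4
D#5 → F#5
E#4 → G#4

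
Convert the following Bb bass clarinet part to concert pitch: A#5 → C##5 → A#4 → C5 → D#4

G#4 B#3 G#3 Bb3 C#3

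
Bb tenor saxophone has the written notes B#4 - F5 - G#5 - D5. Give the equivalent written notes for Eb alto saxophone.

F##4 C5 D#5 A4

First find concert pitch: the Bb tenor saxophone sounds a major ninth below written, so B#4 F5 G#5 D5 sounds A#3 Eb4 F#4 C4.
Then write for Eb alto saxophone: it sounds a major sixth below written, so the part must be a major sixth above concert.
A#3 → F##4
Eb4 → C5
F#4 → D#5
C4 → A4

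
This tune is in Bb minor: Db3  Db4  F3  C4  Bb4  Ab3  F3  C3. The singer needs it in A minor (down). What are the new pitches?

C3 C4 E3 B3 A4 G3 E3 B2

Bb minor to A minor down is a minor second, so every note moves down by that interval.
Db3 to C3
Db4 to C4
F3 to E3
C4 to B3
Bb4 to A4
Ab3 to G3
F3 to E3
C3 to B2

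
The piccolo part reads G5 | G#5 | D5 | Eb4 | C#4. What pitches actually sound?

G6 G#6 D6 Eb5 C#5

The piccolo sounds a perfect octave above written, so transpose each written note up a perfect octave.
G5 to G6
G#5 to G#6
D5 to D6
Eb4 to Eb5
C#4 to C#5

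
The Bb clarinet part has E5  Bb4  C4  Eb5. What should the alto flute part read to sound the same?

G5 Db5 Eb4 Gb5

First find concert pitch: the Bb clarinet sounds a major second below written, so E5 Bb4 C4 Eb5 sounds D5 Ab4 Bb3 Db5.
Then write for alto flute: it sounds a perfect fourth below written, so the part must be a perfect fourth above concert.
D5 → G5
Ab4 → Db5
Bb3 → Eb4
Db5 → Gb5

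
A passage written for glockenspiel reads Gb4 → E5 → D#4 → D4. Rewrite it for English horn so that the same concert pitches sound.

Db7 B7 A#6 A6

First find concert pitch: the glockenspiel sounds a perfect fifteenth above written, so Gb4 E5 D#4 D4 sounds Gb6 E7 D#6 D6.
Then write for English horn: it sounds a perfect fifth below written, so the part must be a perfect fifth above concert.
Gb6 → Db7
E7 → B7
D#6 → A#6
D6 → A6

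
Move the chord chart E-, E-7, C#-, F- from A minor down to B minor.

F#- F#-7 D#- G-

A minor down to B minor is a minor seventh; each chord root moves by that interval while the quality stays the same.
E-: root E down a minor seventh → F#, giving F#-.
E-7: root E down a minor seventh → F#, giving F#-7.
C#-: root C# down a minor seventh → D#, giving D#-.
F-: root F down a minor seventh → G, giving G-.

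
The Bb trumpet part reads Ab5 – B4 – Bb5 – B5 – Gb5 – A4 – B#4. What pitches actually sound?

Gb5 A4 Ab5 A5 Fb5 G4 A#4

Written C4 on the Bb trumpet sounds as Bb3, a major second lower; apply that shift to every note.
Ab5 -> Gb5
B4 -> A4
Bb5 -> Ab5
B5 -> A5
Gb5 -> Fb5
A4 -> G4
B#4 -> A#4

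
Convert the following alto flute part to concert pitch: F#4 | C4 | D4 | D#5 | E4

The alto flute sounds a perfect fourth below written, so transpose each written note down a perfect fourth.
F#4 gives C#4
C4 gives G3
D4 gives A3
D#5 gives A#4
E4 gives B3

C#4 G3 A3 A#4 B3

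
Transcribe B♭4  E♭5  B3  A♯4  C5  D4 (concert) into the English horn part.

F5 Bb5 F#4 E#5 G5 A4

Written C4 sounds as F3 on the English horn, so concert pitches are written a perfect fifth up.
Bb4 → F5
Eb5 → Bb5
B3 → F#4
A#4 → E#5
C5 → G5
D4 → A4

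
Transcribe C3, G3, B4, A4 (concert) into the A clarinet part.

Eb3 Bb3 D5 C5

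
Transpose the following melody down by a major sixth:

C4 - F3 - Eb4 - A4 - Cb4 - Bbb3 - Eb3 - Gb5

C4 → Eb3
F3 → Ab2
Eb4 → Gb3
A4 → C4
Cb4 → Ebb3
Bbb3 → Dbb3
Eb3 → Gb2
Gb5 → Bbb4

Eb3 Ab2 Gb3 C4 Ebb3 Dbb3 Gb2 Bbb4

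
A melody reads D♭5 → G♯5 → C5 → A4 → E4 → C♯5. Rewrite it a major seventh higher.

C6 F##6 B5 G#5 D#5 B#5

Db5 becomes C6
G#5 becomes F##6
C5 becomes B5
A4 becomes G#5
E4 becomes D#5
C#5 becomes B#5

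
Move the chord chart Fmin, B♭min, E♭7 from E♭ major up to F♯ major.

G#min C#min F#7

E♭ major up to F♯ major is an augmented second; each chord root moves by that interval while the quality stays the same.
Fmin: root F up an augmented second → G#, giving G#min.
B♭min: root B♭ up an augmented second → C#, giving C#min.
E♭7: root E♭ up an augmented second → F#, giving F#7.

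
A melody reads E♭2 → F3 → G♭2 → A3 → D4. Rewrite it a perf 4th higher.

Ab2 Bb3 Cb3 D4 G4

Eb2: a fourth up reaches A, and 5 semitones makes it Ab2.
F3 up a perfect fourth is Bb3.
Gb2 up a perfect fourth is Cb3.
A perfect fourth up from A3 gives D4.
D4: a fourth up reaches G, and 5 semitones makes it G4.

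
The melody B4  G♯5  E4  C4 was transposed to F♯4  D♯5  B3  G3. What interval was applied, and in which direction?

down a perfect fourth

From B4 to F#4 is 4 letter names — a fourth of some quality.
F#4 to B4 is 5 semitones, which makes it a perfect fourth; the second version is lower, so the direction is down.
Checking another pair — C4 → G3 — gives the same interval.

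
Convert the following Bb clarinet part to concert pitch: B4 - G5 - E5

Written C4 on the Bb clarinet sounds as Bb3, a major second lower; apply that shift to every note.
B4 -> A4
G5 -> F5
E5 -> D5

A4 F5 D5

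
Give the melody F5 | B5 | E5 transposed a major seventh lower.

F5 down a major seventh is Gb4.
B5 down a major seventh is C5.
E5 down a major seventh is F4.

Gb4 C5 F4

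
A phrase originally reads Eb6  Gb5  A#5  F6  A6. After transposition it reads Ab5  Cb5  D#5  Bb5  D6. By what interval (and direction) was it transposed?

Take the first pair: Eb6 → Ab5. E to A spans 5 letter names, so the interval is some kind of fifth.
Ab5 to Eb6 is 7 semitones, which makes it a perfect fifth; the second version is lower, so the direction is down.
Checking another pair — A6 → D6 — gives the same interval.

down a perfect fifth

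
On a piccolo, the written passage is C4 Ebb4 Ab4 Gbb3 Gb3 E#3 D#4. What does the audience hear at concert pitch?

C5 Ebb5 Ab5 Gbb4 Gb4 E#4 D#5

The piccolo sounds a perfect octave above written, so transpose each written note up a perfect octave.
C4 -> C5
Ebb4 -> Ebb5
Ab4 -> Ab5
Gbb3 -> Gbb4
Gb3 -> Gb4
E#3 -> E#4
D#4 -> D#5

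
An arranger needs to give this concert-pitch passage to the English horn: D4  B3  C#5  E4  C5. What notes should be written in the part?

Written C4 sounds as F3 on the English horn, so concert pitches are written a perfect fifth up.
D4 → A4
B3 → F#4
C#5 → G#5
E4 → B4
C5 → G5

A4 F#4 G#5 B4 G5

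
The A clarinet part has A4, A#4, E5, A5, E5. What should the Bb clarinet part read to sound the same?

G#4 G##4 D#5 G#5 D#5

First find concert pitch: the A clarinet sounds a minor third below written, so A4 A#4 E5 A5 E5 sounds F#4 F##4 C#5 F#5 C#5.
Then write for Bb clarinet: it sounds a major second below written, so the part must be a major second above concert.
F#4 → G#4
F##4 → G##4
C#5 → D#5
F#5 → G#5
C#5 → D#5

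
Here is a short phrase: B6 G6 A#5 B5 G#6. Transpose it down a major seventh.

C6 Ab5 B4 C5 A5

B6: a seventh down reaches C, and 11 semitones makes it C6.
G6: a seventh down reaches A, and 11 semitones makes it Ab5.
A#5 down a major seventh is B4.
B5: a seventh down reaches C, and 11 semitones makes it C5.
G#6 down a major seventh is A5.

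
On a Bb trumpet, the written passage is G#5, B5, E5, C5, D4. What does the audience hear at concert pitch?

The Bb trumpet sounds a major second below written, so transpose each written note down a major second.
G#5 becomes F#5
B5 becomes A5
E5 becomes D5
C5 becomes Bb4
D4 becomes C4

F#5 A5 D5 Bb4 C4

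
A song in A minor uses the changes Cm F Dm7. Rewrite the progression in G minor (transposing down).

Bbm Eb Cm7

A minor down to G minor is a major second; each chord root moves by that interval while the quality stays the same.
Cm: root C down a major second → Bb, giving Bbm.
F: root F down a major second → Eb, giving Eb.
Dm7: root D down a major second → C, giving Cm7.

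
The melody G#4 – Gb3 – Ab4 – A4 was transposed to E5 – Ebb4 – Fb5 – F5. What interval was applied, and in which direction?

up a minor sixth

Take the first pair: G#4 → E5. G to E spans 6 letter names, so the interval is some kind of sixth.
G#4 to E5 is 8 semitones, which makes it a minor sixth; the second version is higher, so the direction is up.
Checking another pair — A4 → F5 — gives the same interval.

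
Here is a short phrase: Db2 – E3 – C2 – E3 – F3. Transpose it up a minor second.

Ebb2 F3 Db2 F3 Gb3

A minor second up from Db2 gives Ebb2.
A minor second up from E3 gives F3.
C2: a second up reaches D, and 1 semitone makes it Db2.
E3 up a minor second is F3.
A minor second up from F3 gives Gb3.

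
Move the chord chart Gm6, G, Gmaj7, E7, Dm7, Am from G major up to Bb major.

G major up to Bb major is a minor third; each chord root moves by that interval while the quality stays the same.
Gm6: root G up a minor third → Bb, giving Bbm6.
G: root G up a minor third → Bb, giving Bb.
Gmaj7: root G up a minor third → Bb, giving Bbmaj7.
E7: root E up a minor third → G, giving G7.
Dm7: root D up a minor third → F, giving Fm7.
Am: root A up a minor third → C, giving Cm.

Bbm6 Bb Bbmaj7 G7 Fm7 Cm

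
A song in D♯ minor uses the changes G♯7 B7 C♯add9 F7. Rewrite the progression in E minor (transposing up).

A7 C7 Dadd9 Gb7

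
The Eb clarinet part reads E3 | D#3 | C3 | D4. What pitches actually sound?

G3 F#3 Eb3 F4

The Eb clarinet sounds a minor third above written, so transpose each written note up a minor third.
E3 gives G3
D#3 gives F#3
C3 gives Eb3
D4 gives F4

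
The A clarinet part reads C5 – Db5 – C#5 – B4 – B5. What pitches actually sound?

A4 Bb4 A#4 G#4 G#5

Written C4 on the A clarinet sounds as A3, a minor third lower; apply that shift to every note.
C5 becomes A4
Db5 becomes Bb4
C#5 becomes A#4
B4 becomes G#4
B5 becomes G#5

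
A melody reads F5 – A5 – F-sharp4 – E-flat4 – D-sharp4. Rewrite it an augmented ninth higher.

F5 becomes G#6
A5 becomes B#6
F#4 becomes G##5
Eb4 becomes F#5
D#4 becomes E##5

G#6 B#6 G##5 F#5 E##5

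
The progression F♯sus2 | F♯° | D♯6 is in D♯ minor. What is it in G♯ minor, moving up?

D♯ minor up to G♯ minor is a perfect fourth; each chord root moves by that interval while the quality stays the same.
F♯sus2: root F♯ up a perfect fourth → B, giving Bsus2.
F♯°: root F♯ up a perfect fourth → B, giving B°.
D♯6: root D♯ up a perfect fourth → G#, giving G#6.

Bsus2 B° G#6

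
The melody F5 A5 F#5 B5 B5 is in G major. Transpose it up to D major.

C6 E6 C#6 F#6 F#6

From G up to D is a perfect fifth; apply that to each pitch.
F5 becomes C6
A5 becomes E6
F#5 becomes C#6
B5 becomes F#6
B5 becomes F#6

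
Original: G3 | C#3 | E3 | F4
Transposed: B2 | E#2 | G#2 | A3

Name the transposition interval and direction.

down a minor sixth

From G3 to B2 is 6 letter names — a sixth of some quality.
B2 to G3 is 8 semitones, which makes it a minor sixth; the second version is lower, so the direction is down.
Checking another pair — F4 → A3 — gives the same interval.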